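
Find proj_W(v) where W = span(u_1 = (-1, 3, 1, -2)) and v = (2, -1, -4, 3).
proj_W(v) = (1, -3, -1, 2)

Set up U = [u_1 | ... | u_1] ∈ R^(4×1). The projector onto W = col(U) is P = U (U^T U)^(-1) U^T.
Compute U^T U =
  [15],
and U^T v = (-15).
Solve U^T U · c = U^T v for the coefficients: c = (-1). The projection is proj_W(v) = U c.
Check: (v - proj_W(v)) · u_1 = 0  (should be 0).
Result: proj_W(v) = (1, -3, -1, 2).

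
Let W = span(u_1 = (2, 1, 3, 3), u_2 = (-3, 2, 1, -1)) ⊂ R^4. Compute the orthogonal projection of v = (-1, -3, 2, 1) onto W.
proj_W(v) = (194/329, -8/329, 18/47, 186/329)

Set up U = [u_1 | ... | u_2] ∈ R^(4×2). The projector onto W = col(U) is P = U (U^T U)^(-1) U^T.
Compute U^T U =
  [23, -4]
  [-4, 15],
and U^T v = (4, -2).
Solve U^T U · c = U^T v for the coefficients: c = (52/329, -30/329). The projection is proj_W(v) = U c.
Check: (v - proj_W(v)) · u_1 = 0  (should be 0).
Check: (v - proj_W(v)) · u_2 = 0  (should be 0).
Result: proj_W(v) = (194/329, -8/329, 18/47, 186/329).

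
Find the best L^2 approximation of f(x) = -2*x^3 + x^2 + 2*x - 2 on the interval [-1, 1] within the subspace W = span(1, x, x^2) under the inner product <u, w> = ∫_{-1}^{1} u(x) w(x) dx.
g(x) = x^2 + 4*x/5 - 2

The best approximation g ∈ W is the orthogonal projection of f onto W. Writing g = a_0 + a_1 x + a_2 x^2, the coefficients solve the normal equations G · a = b where
  G_{ij} = <φ_i, φ_j> and b_i = <f, φ_i>, with φ_0 = 1, φ_1 = x, φ_2 = x^2.
G =
  [2, 0, 2/3]
  [0, 2/3, 0]
  [2/3, 0, 2/5],
b = (-10/3, 8/15, -14/15).
Solving gives a_0 = -2, a_1 = 4/5, a_2 = 1, so
  g(x) = x^2 + 4*x/5 - 2.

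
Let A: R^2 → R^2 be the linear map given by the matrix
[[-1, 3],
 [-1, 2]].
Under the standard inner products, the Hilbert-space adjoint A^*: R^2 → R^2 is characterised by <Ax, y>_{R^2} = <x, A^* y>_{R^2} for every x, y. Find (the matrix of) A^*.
A^* = A^T =
[[-1, -1],
 [3, 2]]

For real matrices with standard dot products, the defining identity <Ax, y> = <x, A^* y> gives (Ax)^T y = x^T (A^*) y, i.e. x^T A^T y = x^T (A^*) y. Since this holds for all x, y, we must have A^* = A^T. Therefore
A^* =
[[-1, -1],
 [3, 2]].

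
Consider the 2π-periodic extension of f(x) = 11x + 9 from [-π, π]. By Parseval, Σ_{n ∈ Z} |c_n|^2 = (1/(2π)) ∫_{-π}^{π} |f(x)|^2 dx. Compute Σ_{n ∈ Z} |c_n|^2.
Σ |c_n|^2 = 121π^2/3 + 81

Expand and integrate term by term over [-π, π]:
  ∫ (11x)^2 dx = 121·(2π^3/3); ∫ 2·11·(9)·x dx = 0 (odd integrand); ∫ 9^2 dx = 81·2π.
So (1/(2π)) ∫_{-π}^{π} (11x + 9)^2 dx = 121π^2/3 + 81 = 121π^2/3 + 81.
Parseval ⇒ Σ |c_n|^2 = 121π^2/3 + 81.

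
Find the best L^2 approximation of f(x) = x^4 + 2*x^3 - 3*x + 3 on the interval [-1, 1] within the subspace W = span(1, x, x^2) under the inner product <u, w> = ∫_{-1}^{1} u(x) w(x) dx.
g(x) = 6*x^2/7 - 9*x/5 + 102/35

The best approximation g ∈ W is the orthogonal projection of f onto W. Writing g = a_0 + a_1 x + a_2 x^2, the coefficients solve the normal equations G · a = b where
  G_{ij} = <φ_i, φ_j> and b_i = <f, φ_i>, with φ_0 = 1, φ_1 = x, φ_2 = x^2.
G =
  [2, 0, 2/3]
  [0, 2/3, 0]
  [2/3, 0, 2/5],
b = (32/5, -6/5, 16/7).
Solving gives a_0 = 102/35, a_1 = -9/5, a_2 = 6/7, so
  g(x) = 6*x^2/7 - 9*x/5 + 102/35.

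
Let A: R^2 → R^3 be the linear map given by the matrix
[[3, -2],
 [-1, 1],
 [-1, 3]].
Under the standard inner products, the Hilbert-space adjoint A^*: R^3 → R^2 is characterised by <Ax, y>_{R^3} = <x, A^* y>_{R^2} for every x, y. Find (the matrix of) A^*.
A^* = A^T =
[[3, -1, -1],
 [-2, 1, 3]]

For real matrices with standard dot products, the defining identity <Ax, y> = <x, A^* y> gives (Ax)^T y = x^T (A^*) y, i.e. x^T A^T y = x^T (A^*) y. Since this holds for all x, y, we must have A^* = A^T. Therefore
A^* =
[[3, -1, -1],
 [-2, 1, 3]].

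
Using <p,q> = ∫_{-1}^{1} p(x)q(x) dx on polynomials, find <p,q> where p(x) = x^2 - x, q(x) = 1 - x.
<p,q> = 4/3

Expand the product: p(x)·q(x) = -x^3 + 2*x^2 - x.
∫_{-1}^{1} of each monomial x^k gives [2/(k+1) if k even, 0 if k odd]. Integrating term-by-term (or equivalently evaluating the antiderivative F(x) = -x^4/4 + 2*x^3/3 - x^2/2 at the endpoints):
  F(1) − F(−1) = -1/12 − (-17/12) = 4/3.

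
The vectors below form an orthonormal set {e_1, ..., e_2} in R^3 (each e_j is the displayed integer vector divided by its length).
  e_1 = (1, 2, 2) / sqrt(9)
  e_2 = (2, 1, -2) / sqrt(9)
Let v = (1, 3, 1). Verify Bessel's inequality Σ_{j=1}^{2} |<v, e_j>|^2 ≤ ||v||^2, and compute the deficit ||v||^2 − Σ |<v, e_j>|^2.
Σ |<v, e_j>|^2 = 10; ||v||^2 = 11; deficit = 1

Write each e_j = u_j / sqrt(<u_j, u_j>) where u_j is the displayed integer vector. Then <v, e_j> = <v, u_j> / sqrt(<u_j, u_j>), so |<v, e_j>|^2 = <v, u_j>^2 / <u_j, u_j>.
Coefficients: <v, e_1> = 9/sqrt(9), <v, e_2> = 3/sqrt(9).
Square and sum: Σ |<v, e_j>|^2 = 10.
Compute ||v||^2 = v·v = 11.
Deficit = 11 − 10 = 1 ≥ 0, confirming Bessel's inequality. (The deficit equals ||v − Σ <v,e_j> e_j||^2, the squared distance from v to span{e_j}.)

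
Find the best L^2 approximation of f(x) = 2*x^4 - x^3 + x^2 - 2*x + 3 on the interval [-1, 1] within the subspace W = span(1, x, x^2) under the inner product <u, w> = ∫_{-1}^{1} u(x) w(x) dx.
g(x) = 19*x^2/7 - 13*x/5 + 99/35

The best approximation g ∈ W is the orthogonal projection of f onto W. Writing g = a_0 + a_1 x + a_2 x^2, the coefficients solve the normal equations G · a = b where
  G_{ij} = <φ_i, φ_j> and b_i = <f, φ_i>, with φ_0 = 1, φ_1 = x, φ_2 = x^2.
G =
  [2, 0, 2/3]
  [0, 2/3, 0]
  [2/3, 0, 2/5],
b = (112/15, -26/15, 104/35).
Solving gives a_0 = 99/35, a_1 = -13/5, a_2 = 19/7, so
  g(x) = 19*x^2/7 - 13*x/5 + 99/35.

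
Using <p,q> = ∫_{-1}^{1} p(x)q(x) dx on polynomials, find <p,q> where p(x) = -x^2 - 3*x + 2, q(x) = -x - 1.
<p,q> = -4/3

Expand the product: p(x)·q(x) = x^3 + 4*x^2 + x - 2.
∫_{-1}^{1} of each monomial x^k gives [2/(k+1) if k even, 0 if k odd]. Integrating term-by-term (or equivalently evaluating the antiderivative F(x) = x^4/4 + 4*x^3/3 + x^2/2 - 2*x at the endpoints):
  F(1) − F(−1) = 1/12 − (17/12) = -4/3.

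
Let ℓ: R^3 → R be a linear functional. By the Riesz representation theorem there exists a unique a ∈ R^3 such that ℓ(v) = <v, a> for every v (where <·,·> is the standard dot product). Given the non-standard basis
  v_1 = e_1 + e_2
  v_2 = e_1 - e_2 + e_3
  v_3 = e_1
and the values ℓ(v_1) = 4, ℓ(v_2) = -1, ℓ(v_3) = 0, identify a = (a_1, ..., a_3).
a = (0, 4, 3)

Write a = (a_1, ..., a_3) in the standard basis. For each basis vector v_i, ℓ(v_i) = <v_i, a> is a linear equation in the a_j's. Collect the n equations into a matrix system V a = ℓ, where row i of V is v_i (expressed in the standard basis). Since V is invertible (lower-triangular with 1s on the diagonal, up to permutation), solve by back-substitution:
  V =
[[1, 1, 0],
 [1, -1, 1],
 [1, 0, 0]]
  V a = (4, -1, 0)
Solving gives a = (0, 4, 3).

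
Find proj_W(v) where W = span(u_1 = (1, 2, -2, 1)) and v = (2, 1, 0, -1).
proj_W(v) = (3/10, 3/5, -3/5, 3/10)

Set up U = [u_1 | ... | u_1] ∈ R^(4×1). The projector onto W = col(U) is P = U (U^T U)^(-1) U^T.
Compute U^T U =
  [10],
and U^T v = (3).
Solve U^T U · c = U^T v for the coefficients: c = (3/10). The projection is proj_W(v) = U c.
Check: (v - proj_W(v)) · u_1 = 0  (should be 0).
Result: proj_W(v) = (3/10, 3/5, -3/5, 3/10).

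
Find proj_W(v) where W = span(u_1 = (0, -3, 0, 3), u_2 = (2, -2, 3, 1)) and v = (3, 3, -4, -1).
proj_W(v) = (-28/27, 61/27, -14/9, -47/27)

Set up U = [u_1 | ... | u_2] ∈ R^(4×2). The projector onto W = col(U) is P = U (U^T U)^(-1) U^T.
Compute U^T U =
  [18, 9]
  [9, 18],
and U^T v = (-12, -13).
Solve U^T U · c = U^T v for the coefficients: c = (-11/27, -14/27). The projection is proj_W(v) = U c.
Check: (v - proj_W(v)) · u_1 = 0  (should be 0).
Check: (v - proj_W(v)) · u_2 = 0  (should be 0).
Result: proj_W(v) = (-28/27, 61/27, -14/9, -47/27).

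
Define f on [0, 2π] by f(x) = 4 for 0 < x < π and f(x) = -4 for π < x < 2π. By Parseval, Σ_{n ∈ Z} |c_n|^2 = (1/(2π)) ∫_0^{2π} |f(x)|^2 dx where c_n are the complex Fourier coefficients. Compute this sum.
Σ |c_n|^2 = 16

Parseval equates the L^2 energy of f (normalised by 1/(2π)) with the ℓ^2 sum of its Fourier coefficients: (1/(2π)) ∫_0^{2π} |f|^2 = Σ |c_n|^2.
Compute the left side: (1/(2π)) [∫_0^π 4^2 dx + ∫_π^{2π} (-4)^2 dx] = (1/(2π)) · (16π + 16π) = (16 + 16)/2 = 16.
So Σ_{n ∈ Z} |c_n|^2 = 16.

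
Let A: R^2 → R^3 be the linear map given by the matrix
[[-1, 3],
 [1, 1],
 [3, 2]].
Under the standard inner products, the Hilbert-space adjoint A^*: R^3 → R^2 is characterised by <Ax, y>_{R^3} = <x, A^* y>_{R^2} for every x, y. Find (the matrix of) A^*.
A^* = A^T =
[[-1, 1, 3],
 [3, 1, 2]]

For real matrices with standard dot products, the defining identity <Ax, y> = <x, A^* y> gives (Ax)^T y = x^T (A^*) y, i.e. x^T A^T y = x^T (A^*) y. Since this holds for all x, y, we must have A^* = A^T. Therefore
A^* =
[[-1, 1, 3],
 [3, 1, 2]].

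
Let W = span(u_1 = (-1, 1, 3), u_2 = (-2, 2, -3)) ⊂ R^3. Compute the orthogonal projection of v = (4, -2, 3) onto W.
proj_W(v) = (3, -3, 3)

Set up U = [u_1 | ... | u_2] ∈ R^(3×2). The projector onto W = col(U) is P = U (U^T U)^(-1) U^T.
Compute U^T U =
  [11, -5]
  [-5, 17],
and U^T v = (3, -21).
Solve U^T U · c = U^T v for the coefficients: c = (-1/3, -4/3). The projection is proj_W(v) = U c.
Check: (v - proj_W(v)) · u_1 = 0  (should be 0).
Check: (v - proj_W(v)) · u_2 = 0  (should be 0).
Result: proj_W(v) = (3, -3, 3).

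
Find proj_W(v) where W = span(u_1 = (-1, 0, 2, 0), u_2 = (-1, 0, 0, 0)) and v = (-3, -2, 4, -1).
proj_W(v) = (-3, 0, 4, 0)

Set up U = [u_1 | ... | u_2] ∈ R^(4×2). The projector onto W = col(U) is P = U (U^T U)^(-1) U^T.
Compute U^T U =
  [5, 1]
  [1, 1],
and U^T v = (11, 3).
Solve U^T U · c = U^T v for the coefficients: c = (2, 1). The projection is proj_W(v) = U c.
Check: (v - proj_W(v)) · u_1 = 0  (should be 0).
Check: (v - proj_W(v)) · u_2 = 0  (should be 0).
Result: proj_W(v) = (-3, 0, 4, 0).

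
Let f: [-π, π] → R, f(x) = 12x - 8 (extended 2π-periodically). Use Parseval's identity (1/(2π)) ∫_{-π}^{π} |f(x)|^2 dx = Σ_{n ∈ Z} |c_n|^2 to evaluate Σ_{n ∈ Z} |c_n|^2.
Σ |c_n|^2 = 48π^2 + 64

Expand and integrate term by term over [-π, π]:
  ∫ (12x)^2 dx = 144·(2π^3/3); ∫ 2·12·(-8)·x dx = 0 (odd integrand); ∫ (-8)^2 dx = 64·2π.
So (1/(2π)) ∫_{-π}^{π} (12x - 8)^2 dx = 144π^2/3 + 64 = 48π^2 + 64.
Parseval ⇒ Σ |c_n|^2 = 48π^2 + 64.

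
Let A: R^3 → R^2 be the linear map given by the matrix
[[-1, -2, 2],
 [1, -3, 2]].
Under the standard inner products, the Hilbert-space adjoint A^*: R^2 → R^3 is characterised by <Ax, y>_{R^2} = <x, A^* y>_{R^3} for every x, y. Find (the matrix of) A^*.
A^* = A^T =
[[-1, 1],
 [-2, -3],
 [2, 2]]

For real matrices with standard dot products, the defining identity <Ax, y> = <x, A^* y> gives (Ax)^T y = x^T (A^*) y, i.e. x^T A^T y = x^T (A^*) y. Since this holds for all x, y, we must have A^* = A^T. Therefore
A^* =
[[-1, 1],
 [-2, -3],
 [2, 2]].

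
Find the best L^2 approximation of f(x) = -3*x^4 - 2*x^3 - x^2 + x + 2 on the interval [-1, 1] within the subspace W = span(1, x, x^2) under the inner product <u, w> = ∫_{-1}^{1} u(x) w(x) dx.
g(x) = -25*x^2/7 - x/5 + 79/35

The best approximation g ∈ W is the orthogonal projection of f onto W. Writing g = a_0 + a_1 x + a_2 x^2, the coefficients solve the normal equations G · a = b where
  G_{ij} = <φ_i, φ_j> and b_i = <f, φ_i>, with φ_0 = 1, φ_1 = x, φ_2 = x^2.
G =
  [2, 0, 2/3]
  [0, 2/3, 0]
  [2/3, 0, 2/5],
b = (32/15, -2/15, 8/105).
Solving gives a_0 = 79/35, a_1 = -1/5, a_2 = -25/7, so
  g(x) = -25*x^2/7 - x/5 + 79/35.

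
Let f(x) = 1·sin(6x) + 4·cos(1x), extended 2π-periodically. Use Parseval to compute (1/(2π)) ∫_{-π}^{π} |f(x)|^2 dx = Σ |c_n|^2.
Σ |c_n|^2 = 17/2

Expand |f|^2 and use orthogonality of {sin(nx), cos(mx)} on [-π, π]:
  ∫_{-π}^{π} sin(nx)^2 dx = π, ∫ cos(mx)^2 dx = π, and cross terms integrate to 0.
So ∫_{-π}^{π} f(x)^2 dx = 1^2 · π + 4^2 · π = (1 + 16)π.
Divide by 2π: (1 + 16)/2 = 17/2.
By Parseval, this equals Σ |c_n|^2.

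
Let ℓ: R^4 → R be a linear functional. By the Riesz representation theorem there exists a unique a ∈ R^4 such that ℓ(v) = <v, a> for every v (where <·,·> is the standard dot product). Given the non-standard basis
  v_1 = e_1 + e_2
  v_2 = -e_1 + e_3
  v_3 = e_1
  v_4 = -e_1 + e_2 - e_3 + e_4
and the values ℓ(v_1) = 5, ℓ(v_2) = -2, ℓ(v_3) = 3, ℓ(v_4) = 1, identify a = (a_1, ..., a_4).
a = (3, 2, 1, 3)

Write a = (a_1, ..., a_4) in the standard basis. For each basis vector v_i, ℓ(v_i) = <v_i, a> is a linear equation in the a_j's. Collect the n equations into a matrix system V a = ℓ, where row i of V is v_i (expressed in the standard basis). Since V is invertible (lower-triangular with 1s on the diagonal, up to permutation), solve by back-substitution:
  V =
[[1, 1, 0, 0],
 [-1, 0, 1, 0],
 [1, 0, 0, 0],
 [-1, 1, -1, 1]]
  V a = (5, -2, 3, 1)
Solving gives a = (3, 2, 1, 3).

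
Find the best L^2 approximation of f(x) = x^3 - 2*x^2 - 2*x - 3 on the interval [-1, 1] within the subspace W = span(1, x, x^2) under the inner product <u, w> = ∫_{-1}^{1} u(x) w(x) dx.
g(x) = -2*x^2 - 7*x/5 - 3

The best approximation g ∈ W is the orthogonal projection of f onto W. Writing g = a_0 + a_1 x + a_2 x^2, the coefficients solve the normal equations G · a = b where
  G_{ij} = <φ_i, φ_j> and b_i = <f, φ_i>, with φ_0 = 1, φ_1 = x, φ_2 = x^2.
G =
  [2, 0, 2/3]
  [0, 2/3, 0]
  [2/3, 0, 2/5],
b = (-22/3, -14/15, -14/5).
Solving gives a_0 = -3, a_1 = -7/5, a_2 = -2, so
  g(x) = -2*x^2 - 7*x/5 - 3.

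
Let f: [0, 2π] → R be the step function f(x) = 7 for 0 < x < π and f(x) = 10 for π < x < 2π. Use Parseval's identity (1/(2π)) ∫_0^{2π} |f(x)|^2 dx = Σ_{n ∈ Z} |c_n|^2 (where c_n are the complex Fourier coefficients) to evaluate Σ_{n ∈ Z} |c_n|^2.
Σ |c_n|^2 = 149/2

Parseval equates the L^2 energy of f (normalised by 1/(2π)) with the ℓ^2 sum of its Fourier coefficients: (1/(2π)) ∫_0^{2π} |f|^2 = Σ |c_n|^2.
Compute the left side: (1/(2π)) [∫_0^π 7^2 dx + ∫_π^{2π} 10^2 dx] = (1/(2π)) · (49π + 100π) = (49 + 100)/2 = 149/2.
So Σ_{n ∈ Z} |c_n|^2 = 149/2.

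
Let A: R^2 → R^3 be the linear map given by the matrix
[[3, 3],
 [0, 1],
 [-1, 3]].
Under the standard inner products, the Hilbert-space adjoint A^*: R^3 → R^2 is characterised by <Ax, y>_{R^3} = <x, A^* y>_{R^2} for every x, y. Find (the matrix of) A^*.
A^* = A^T =
[[3, 0, -1],
 [3, 1, 3]]

For real matrices with standard dot products, the defining identity <Ax, y> = <x, A^* y> gives (Ax)^T y = x^T (A^*) y, i.e. x^T A^T y = x^T (A^*) y. Since this holds for all x, y, we must have A^* = A^T. Therefore
A^* =
[[3, 0, -1],
 [3, 1, 3]].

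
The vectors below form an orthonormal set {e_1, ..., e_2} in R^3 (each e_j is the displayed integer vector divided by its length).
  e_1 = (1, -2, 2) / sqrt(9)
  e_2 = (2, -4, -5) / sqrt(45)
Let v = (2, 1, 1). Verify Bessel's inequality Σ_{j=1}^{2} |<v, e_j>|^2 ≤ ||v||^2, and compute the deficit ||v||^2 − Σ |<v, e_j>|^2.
Σ |<v, e_j>|^2 = 1; ||v||^2 = 6; deficit = 5

Write each e_j = u_j / sqrt(<u_j, u_j>) where u_j is the displayed integer vector. Then <v, e_j> = <v, u_j> / sqrt(<u_j, u_j>), so |<v, e_j>|^2 = <v, u_j>^2 / <u_j, u_j>.
Coefficients: <v, e_1> = 2/sqrt(9), <v, e_2> = -5/sqrt(45).
Square and sum: Σ |<v, e_j>|^2 = 1.
Compute ||v||^2 = v·v = 6.
Deficit = 6 − 1 = 5 ≥ 0, confirming Bessel's inequality. (The deficit equals ||v − Σ <v,e_j> e_j||^2, the squared distance from v to span{e_j}.)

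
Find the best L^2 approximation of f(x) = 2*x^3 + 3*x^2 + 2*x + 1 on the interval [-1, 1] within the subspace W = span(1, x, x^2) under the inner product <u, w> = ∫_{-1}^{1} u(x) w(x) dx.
g(x) = 3*x^2 + 16*x/5 + 1

The best approximation g ∈ W is the orthogonal projection of f onto W. Writing g = a_0 + a_1 x + a_2 x^2, the coefficients solve the normal equations G · a = b where
  G_{ij} = <φ_i, φ_j> and b_i = <f, φ_i>, with φ_0 = 1, φ_1 = x, φ_2 = x^2.
G =
  [2, 0, 2/3]
  [0, 2/3, 0]
  [2/3, 0, 2/5],
b = (4, 32/15, 28/15).
Solving gives a_0 = 1, a_1 = 16/5, a_2 = 3, so
  g(x) = 3*x^2 + 16*x/5 + 1.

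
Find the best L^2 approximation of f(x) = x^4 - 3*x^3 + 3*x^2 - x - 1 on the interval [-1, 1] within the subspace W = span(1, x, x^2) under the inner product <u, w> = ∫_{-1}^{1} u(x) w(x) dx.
g(x) = 27*x^2/7 - 14*x/5 - 38/35

The best approximation g ∈ W is the orthogonal projection of f onto W. Writing g = a_0 + a_1 x + a_2 x^2, the coefficients solve the normal equations G · a = b where
  G_{ij} = <φ_i, φ_j> and b_i = <f, φ_i>, with φ_0 = 1, φ_1 = x, φ_2 = x^2.
G =
  [2, 0, 2/3]
  [0, 2/3, 0]
  [2/3, 0, 2/5],
b = (2/5, -28/15, 86/105).
Solving gives a_0 = -38/35, a_1 = -14/5, a_2 = 27/7, so
  g(x) = 27*x^2/7 - 14*x/5 - 38/35.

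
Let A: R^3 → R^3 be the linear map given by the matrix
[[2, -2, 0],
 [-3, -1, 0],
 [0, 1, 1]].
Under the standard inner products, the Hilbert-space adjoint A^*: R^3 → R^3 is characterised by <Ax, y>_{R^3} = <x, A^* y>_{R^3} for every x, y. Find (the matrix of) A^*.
A^* = A^T =
[[2, -3, 0],
 [-2, -1, 1],
 [0, 0, 1]]

For real matrices with standard dot products, the defining identity <Ax, y> = <x, A^* y> gives (Ax)^T y = x^T (A^*) y, i.e. x^T A^T y = x^T (A^*) y. Since this holds for all x, y, we must have A^* = A^T. Therefore
A^* =
[[2, -3, 0],
 [-2, -1, 1],
 [0, 0, 1]].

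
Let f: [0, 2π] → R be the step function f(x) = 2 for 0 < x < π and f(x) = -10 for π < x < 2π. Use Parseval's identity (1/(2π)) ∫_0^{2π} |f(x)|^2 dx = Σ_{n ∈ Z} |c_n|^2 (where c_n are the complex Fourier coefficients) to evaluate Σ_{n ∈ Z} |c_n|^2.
Σ |c_n|^2 = 52

Parseval equates the L^2 energy of f (normalised by 1/(2π)) with the ℓ^2 sum of its Fourier coefficients: (1/(2π)) ∫_0^{2π} |f|^2 = Σ |c_n|^2.
Compute the left side: (1/(2π)) [∫_0^π 2^2 dx + ∫_π^{2π} (-10)^2 dx] = (1/(2π)) · (4π + 100π) = (4 + 100)/2 = 52.
So Σ_{n ∈ Z} |c_n|^2 = 52.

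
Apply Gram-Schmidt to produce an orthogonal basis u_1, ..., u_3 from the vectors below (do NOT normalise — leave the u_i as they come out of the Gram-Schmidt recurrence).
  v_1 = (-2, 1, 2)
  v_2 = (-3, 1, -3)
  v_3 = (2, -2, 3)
Orthogonal basis:
  u_1 = (-2, 1, 2)
  u_2 = (-25/9, 8/9, -29/9)
  u_3 = (-1/2, -6/5, 1/10)

Apply the Gram-Schmidt recurrence
  u_1 = v_1
  u_i = v_i − Σ_{j<i} ((v_i · u_j) / (u_j · u_j)) · u_j.

Step by step this gives:
  u_1 = (-2, 1, 2)
  u_2 = (-25/9, 8/9, -29/9)
  u_3 = (-1/2, -6/5, 1/10)

Orthogonality check:
  u_2 · u_1 = 0 (should be 0)
  u_3 · u_1 = 0 (should be 0)
  u_3 · u_2 = 0 (should be 0)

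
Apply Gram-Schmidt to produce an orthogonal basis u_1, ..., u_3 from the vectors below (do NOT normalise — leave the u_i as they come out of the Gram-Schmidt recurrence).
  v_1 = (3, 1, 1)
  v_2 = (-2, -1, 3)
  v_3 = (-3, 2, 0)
Orthogonal basis:
  u_1 = (3, 1, 1)
  u_2 = (-10/11, -7/11, 37/11)
  u_3 = (-68/69, 187/69, 17/69)

Apply the Gram-Schmidt recurrence
  u_1 = v_1
  u_i = v_i − Σ_{j<i} ((v_i · u_j) / (u_j · u_j)) · u_j.

Step by step this gives:
  u_1 = (3, 1, 1)
  u_2 = (-10/11, -7/11, 37/11)
  u_3 = (-68/69, 187/69, 17/69)

Orthogonality check:
  u_2 · u_1 = 0 (should be 0)
  u_3 · u_1 = 0 (should be 0)
  u_3 · u_2 = 0 (should be 0)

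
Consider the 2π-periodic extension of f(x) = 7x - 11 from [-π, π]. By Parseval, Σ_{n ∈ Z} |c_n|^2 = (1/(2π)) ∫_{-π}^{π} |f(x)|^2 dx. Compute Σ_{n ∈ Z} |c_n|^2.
Σ |c_n|^2 = 49π^2/3 + 121

Expand and integrate term by term over [-π, π]:
  ∫ (7x)^2 dx = 49·(2π^3/3); ∫ 2·7·(-11)·x dx = 0 (odd integrand); ∫ (-11)^2 dx = 121·2π.
So (1/(2π)) ∫_{-π}^{π} (7x - 11)^2 dx = 49π^2/3 + 121 = 49π^2/3 + 121.
Parseval ⇒ Σ |c_n|^2 = 49π^2/3 + 121.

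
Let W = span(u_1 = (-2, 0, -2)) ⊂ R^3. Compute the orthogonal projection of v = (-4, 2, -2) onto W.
proj_W(v) = (-3, 0, -3)

Set up U = [u_1 | ... | u_1] ∈ R^(3×1). The projector onto W = col(U) is P = U (U^T U)^(-1) U^T.
Compute U^T U =
  [8],
and U^T v = (12).
Solve U^T U · c = U^T v for the coefficients: c = (3/2). The projection is proj_W(v) = U c.
Check: (v - proj_W(v)) · u_1 = 0  (should be 0).
Result: proj_W(v) = (-3, 0, -3).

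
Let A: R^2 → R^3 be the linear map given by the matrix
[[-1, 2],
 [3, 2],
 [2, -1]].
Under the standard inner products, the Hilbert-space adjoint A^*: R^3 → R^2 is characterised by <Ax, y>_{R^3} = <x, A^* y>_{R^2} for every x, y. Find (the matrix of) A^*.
A^* = A^T =
[[-1, 3, 2],
 [2, 2, -1]]

For real matrices with standard dot products, the defining identity <Ax, y> = <x, A^* y> gives (Ax)^T y = x^T (A^*) y, i.e. x^T A^T y = x^T (A^*) y. Since this holds for all x, y, we must have A^* = A^T. Therefore
A^* =
[[-1, 3, 2],
 [2, 2, -1]].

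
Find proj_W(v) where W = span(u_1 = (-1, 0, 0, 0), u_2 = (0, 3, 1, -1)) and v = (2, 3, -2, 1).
proj_W(v) = (2, 18/11, 6/11, -6/11)

Set up U = [u_1 | ... | u_2] ∈ R^(4×2). The projector onto W = col(U) is P = U (U^T U)^(-1) U^T.
Compute U^T U =
  [1, 0]
  [0, 11],
and U^T v = (-2, 6).
Solve U^T U · c = U^T v for the coefficients: c = (-2, 6/11). The projection is proj_W(v) = U c.
Check: (v - proj_W(v)) · u_1 = 0  (should be 0).
Check: (v - proj_W(v)) · u_2 = 0  (should be 0).
Result: proj_W(v) = (2, 18/11, 6/11, -6/11).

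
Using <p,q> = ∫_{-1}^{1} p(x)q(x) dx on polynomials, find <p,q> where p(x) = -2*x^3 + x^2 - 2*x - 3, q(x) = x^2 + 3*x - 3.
<p,q> = 8

Expand the product: p(x)·q(x) = -2*x^5 - 5*x^4 + 7*x^3 - 12*x^2 - 3*x + 9.
∫_{-1}^{1} of each monomial x^k gives [2/(k+1) if k even, 0 if k odd]. Integrating term-by-term (or equivalently evaluating the antiderivative F(x) = -x^6/3 - x^5 + 7*x^4/4 - 4*x^3 - 3*x^2/2 + 9*x at the endpoints):
  F(1) − F(−1) = 47/12 − (-49/12) = 8.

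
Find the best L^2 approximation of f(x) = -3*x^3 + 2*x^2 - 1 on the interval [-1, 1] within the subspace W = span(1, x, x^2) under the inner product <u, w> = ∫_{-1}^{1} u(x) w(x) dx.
g(x) = 2*x^2 - 9*x/5 - 1

The best approximation g ∈ W is the orthogonal projection of f onto W. Writing g = a_0 + a_1 x + a_2 x^2, the coefficients solve the normal equations G · a = b where
  G_{ij} = <φ_i, φ_j> and b_i = <f, φ_i>, with φ_0 = 1, φ_1 = x, φ_2 = x^2.
G =
  [2, 0, 2/3]
  [0, 2/3, 0]
  [2/3, 0, 2/5],
b = (-2/3, -6/5, 2/15).
Solving gives a_0 = -1, a_1 = -9/5, a_2 = 2, so
  g(x) = 2*x^2 - 9*x/5 - 1.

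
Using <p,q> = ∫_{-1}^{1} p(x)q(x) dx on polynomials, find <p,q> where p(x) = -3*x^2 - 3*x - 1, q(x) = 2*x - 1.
<p,q> = 0

Expand the product: p(x)·q(x) = -6*x^3 - 3*x^2 + x + 1.
∫_{-1}^{1} of each monomial x^k gives [2/(k+1) if k even, 0 if k odd]. Integrating term-by-term (or equivalently evaluating the antiderivative F(x) = -3*x^4/2 - x^3 + x^2/2 + x at the endpoints):
  F(1) − F(−1) = -1 − (-1) = 0.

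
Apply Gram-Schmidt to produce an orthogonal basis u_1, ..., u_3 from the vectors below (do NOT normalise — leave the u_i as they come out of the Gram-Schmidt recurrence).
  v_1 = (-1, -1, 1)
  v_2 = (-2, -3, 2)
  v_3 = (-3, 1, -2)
Orthogonal basis:
  u_1 = (-1, -1, 1)
  u_2 = (1/3, -2/3, -1/3)
  u_3 = (-5/2, 0, -5/2)

Apply the Gram-Schmidt recurrence
  u_1 = v_1
  u_i = v_i − Σ_{j<i} ((v_i · u_j) / (u_j · u_j)) · u_j.

Step by step this gives:
  u_1 = (-1, -1, 1)
  u_2 = (1/3, -2/3, -1/3)
  u_3 = (-5/2, 0, -5/2)

Orthogonality check:
  u_2 · u_1 = 0 (should be 0)
  u_3 · u_1 = 0 (should be 0)
  u_3 · u_2 = 0 (should be 0)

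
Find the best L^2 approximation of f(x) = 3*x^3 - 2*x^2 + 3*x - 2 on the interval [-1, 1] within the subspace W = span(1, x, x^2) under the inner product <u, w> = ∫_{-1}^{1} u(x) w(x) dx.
g(x) = -2*x^2 + 24*x/5 - 2

The best approximation g ∈ W is the orthogonal projection of f onto W. Writing g = a_0 + a_1 x + a_2 x^2, the coefficients solve the normal equations G · a = b where
  G_{ij} = <φ_i, φ_j> and b_i = <f, φ_i>, with φ_0 = 1, φ_1 = x, φ_2 = x^2.
G =
  [2, 0, 2/3]
  [0, 2/3, 0]
  [2/3, 0, 2/5],
b = (-16/3, 16/5, -32/15).
Solving gives a_0 = -2, a_1 = 24/5, a_2 = -2, so
  g(x) = -2*x^2 + 24*x/5 - 2.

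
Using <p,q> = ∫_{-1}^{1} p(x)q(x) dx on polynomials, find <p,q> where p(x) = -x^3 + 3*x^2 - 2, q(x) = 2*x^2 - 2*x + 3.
<p,q> = -82/15

Expand the product: p(x)·q(x) = -2*x^5 + 8*x^4 - 9*x^3 + 5*x^2 + 4*x - 6.
∫_{-1}^{1} of each monomial x^k gives [2/(k+1) if k even, 0 if k odd]. Integrating term-by-term (or equivalently evaluating the antiderivative F(x) = -x^6/3 + 8*x^5/5 - 9*x^4/4 + 5*x^3/3 + 2*x^2 - 6*x at the endpoints):
  F(1) − F(−1) = -199/60 − (43/20) = -82/15.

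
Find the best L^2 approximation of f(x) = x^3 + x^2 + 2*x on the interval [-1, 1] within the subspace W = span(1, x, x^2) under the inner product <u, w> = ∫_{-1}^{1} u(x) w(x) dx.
g(x) = x^2 + 13*x/5

The best approximation g ∈ W is the orthogonal projection of f onto W. Writing g = a_0 + a_1 x + a_2 x^2, the coefficients solve the normal equations G · a = b where
  G_{ij} = <φ_i, φ_j> and b_i = <f, φ_i>, with φ_0 = 1, φ_1 = x, φ_2 = x^2.
G =
  [2, 0, 2/3]
  [0, 2/3, 0]
  [2/3, 0, 2/5],
b = (2/3, 26/15, 2/5).
Solving gives a_0 = 0, a_1 = 13/5, a_2 = 1, so
  g(x) = x^2 + 13*x/5.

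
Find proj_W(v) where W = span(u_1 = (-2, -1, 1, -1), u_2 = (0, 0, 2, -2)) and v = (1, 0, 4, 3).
proj_W(v) = (4/5, 2/5, 1/2, -1/2)

Set up U = [u_1 | ... | u_2] ∈ R^(4×2). The projector onto W = col(U) is P = U (U^T U)^(-1) U^T.
Compute U^T U =
  [7, 4]
  [4, 8],
and U^T v = (-1, 2).
Solve U^T U · c = U^T v for the coefficients: c = (-2/5, 9/20). The projection is proj_W(v) = U c.
Check: (v - proj_W(v)) · u_1 = 0  (should be 0).
Check: (v - proj_W(v)) · u_2 = 0  (should be 0).
Result: proj_W(v) = (4/5, 2/5, 1/2, -1/2).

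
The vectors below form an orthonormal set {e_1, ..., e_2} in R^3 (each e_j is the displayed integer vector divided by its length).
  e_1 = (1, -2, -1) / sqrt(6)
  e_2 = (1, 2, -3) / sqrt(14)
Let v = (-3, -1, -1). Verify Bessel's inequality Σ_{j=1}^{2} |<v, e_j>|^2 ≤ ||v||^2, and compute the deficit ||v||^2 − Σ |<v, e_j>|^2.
Σ |<v, e_j>|^2 = 2/7; ||v||^2 = 11; deficit = 75/7

Write each e_j = u_j / sqrt(<u_j, u_j>) where u_j is the displayed integer vector. Then <v, e_j> = <v, u_j> / sqrt(<u_j, u_j>), so |<v, e_j>|^2 = <v, u_j>^2 / <u_j, u_j>.
Coefficients: <v, e_1> = 0/sqrt(6), <v, e_2> = -2/sqrt(14).
Square and sum: Σ |<v, e_j>|^2 = 2/7.
Compute ||v||^2 = v·v = 11.
Deficit = 11 − 2/7 = 75/7 ≥ 0, confirming Bessel's inequality. (The deficit equals ||v − Σ <v,e_j> e_j||^2, the squared distance from v to span{e_j}.)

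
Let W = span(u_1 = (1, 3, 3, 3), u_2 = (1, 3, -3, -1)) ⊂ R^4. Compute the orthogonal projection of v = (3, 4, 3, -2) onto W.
proj_W(v) = (159/139, 477/139, 87/139, 217/139)

Set up U = [u_1 | ... | u_2] ∈ R^(4×2). The projector onto W = col(U) is P = U (U^T U)^(-1) U^T.
Compute U^T U =
  [28, -2]
  [-2, 20],
and U^T v = (18, 8).
Solve U^T U · c = U^T v for the coefficients: c = (94/139, 65/139). The projection is proj_W(v) = U c.
Check: (v - proj_W(v)) · u_1 = 0  (should be 0).
Check: (v - proj_W(v)) · u_2 = 0  (should be 0).
Result: proj_W(v) = (159/139, 477/139, 87/139, 217/139).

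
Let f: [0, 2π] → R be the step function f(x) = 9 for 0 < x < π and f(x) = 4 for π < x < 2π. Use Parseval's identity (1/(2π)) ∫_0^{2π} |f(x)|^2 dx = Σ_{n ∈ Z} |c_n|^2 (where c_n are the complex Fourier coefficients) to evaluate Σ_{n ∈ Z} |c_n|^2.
Σ |c_n|^2 = 97/2

Parseval equates the L^2 energy of f (normalised by 1/(2π)) with the ℓ^2 sum of its Fourier coefficients: (1/(2π)) ∫_0^{2π} |f|^2 = Σ |c_n|^2.
Compute the left side: (1/(2π)) [∫_0^π 9^2 dx + ∫_π^{2π} 4^2 dx] = (1/(2π)) · (81π + 16π) = (81 + 16)/2 = 97/2.
So Σ_{n ∈ Z} |c_n|^2 = 97/2.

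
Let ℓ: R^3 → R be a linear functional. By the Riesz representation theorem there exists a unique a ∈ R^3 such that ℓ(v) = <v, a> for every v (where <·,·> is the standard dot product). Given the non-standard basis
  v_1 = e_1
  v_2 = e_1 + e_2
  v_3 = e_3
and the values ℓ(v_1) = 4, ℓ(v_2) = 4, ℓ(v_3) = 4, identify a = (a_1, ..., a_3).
a = (4, 0, 4)

Write a = (a_1, ..., a_3) in the standard basis. For each basis vector v_i, ℓ(v_i) = <v_i, a> is a linear equation in the a_j's. Collect the n equations into a matrix system V a = ℓ, where row i of V is v_i (expressed in the standard basis). Since V is invertible (lower-triangular with 1s on the diagonal, up to permutation), solve by back-substitution:
  V =
[[1, 0, 0],
 [1, 1, 0],
 [0, 0, 1]]
  V a = (4, 4, 4)
Solving gives a = (4, 0, 4).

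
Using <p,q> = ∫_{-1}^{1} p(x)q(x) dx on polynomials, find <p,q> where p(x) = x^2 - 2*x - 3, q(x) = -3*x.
<p,q> = 4

Expand the product: p(x)·q(x) = -3*x^3 + 6*x^2 + 9*x.
∫_{-1}^{1} of each monomial x^k gives [2/(k+1) if k even, 0 if k odd]. Integrating term-by-term (or equivalently evaluating the antiderivative F(x) = -3*x^4/4 + 2*x^3 + 9*x^2/2 at the endpoints):
  F(1) − F(−1) = 23/4 − (7/4) = 4.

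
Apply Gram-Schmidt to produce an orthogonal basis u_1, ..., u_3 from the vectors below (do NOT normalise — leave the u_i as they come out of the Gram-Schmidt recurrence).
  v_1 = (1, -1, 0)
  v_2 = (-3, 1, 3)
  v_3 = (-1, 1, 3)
Orthogonal basis:
  u_1 = (1, -1, 0)
  u_2 = (-1, -1, 3)
  u_3 = (9/11, 9/11, 6/11)

Apply the Gram-Schmidt recurrence
  u_1 = v_1
  u_i = v_i − Σ_{j<i} ((v_i · u_j) / (u_j · u_j)) · u_j.

Step by step this gives:
  u_1 = (1, -1, 0)
  u_2 = (-1, -1, 3)
  u_3 = (9/11, 9/11, 6/11)

Orthogonality check:
  u_2 · u_1 = 0 (should be 0)
  u_3 · u_1 = 0 (should be 0)
  u_3 · u_2 = 0 (should be 0)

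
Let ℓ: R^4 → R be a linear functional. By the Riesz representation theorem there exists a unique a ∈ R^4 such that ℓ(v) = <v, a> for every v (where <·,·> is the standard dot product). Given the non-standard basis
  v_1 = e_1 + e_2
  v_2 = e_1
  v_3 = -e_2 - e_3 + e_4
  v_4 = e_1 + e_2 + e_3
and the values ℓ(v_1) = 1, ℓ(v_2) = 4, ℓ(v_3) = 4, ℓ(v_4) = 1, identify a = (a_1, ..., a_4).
a = (4, -3, 0, 1)

Write a = (a_1, ..., a_4) in the standard basis. For each basis vector v_i, ℓ(v_i) = <v_i, a> is a linear equation in the a_j's. Collect the n equations into a matrix system V a = ℓ, where row i of V is v_i (expressed in the standard basis). Since V is invertible (lower-triangular with 1s on the diagonal, up to permutation), solve by back-substitution:
  V =
[[1, 1, 0, 0],
 [1, 0, 0, 0],
 [0, -1, -1, 1],
 [1, 1, 1, 0]]
  V a = (1, 4, 4, 1)
Solving gives a = (4, -3, 0, 1).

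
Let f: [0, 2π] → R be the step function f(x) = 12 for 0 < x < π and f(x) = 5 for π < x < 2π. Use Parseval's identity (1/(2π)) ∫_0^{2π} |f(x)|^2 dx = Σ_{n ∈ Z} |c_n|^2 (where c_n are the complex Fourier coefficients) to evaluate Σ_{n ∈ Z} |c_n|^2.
Σ |c_n|^2 = 169/2

Parseval equates the L^2 energy of f (normalised by 1/(2π)) with the ℓ^2 sum of its Fourier coefficients: (1/(2π)) ∫_0^{2π} |f|^2 = Σ |c_n|^2.
Compute the left side: (1/(2π)) [∫_0^π 12^2 dx + ∫_π^{2π} 5^2 dx] = (1/(2π)) · (144π + 25π) = (144 + 25)/2 = 169/2.
So Σ_{n ∈ Z} |c_n|^2 = 169/2.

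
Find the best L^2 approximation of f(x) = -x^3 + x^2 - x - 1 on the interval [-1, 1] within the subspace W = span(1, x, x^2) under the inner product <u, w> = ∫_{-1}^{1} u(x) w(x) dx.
g(x) = x^2 - 8*x/5 - 1

The best approximation g ∈ W is the orthogonal projection of f onto W. Writing g = a_0 + a_1 x + a_2 x^2, the coefficients solve the normal equations G · a = b where
  G_{ij} = <φ_i, φ_j> and b_i = <f, φ_i>, with φ_0 = 1, φ_1 = x, φ_2 = x^2.
G =
  [2, 0, 2/3]
  [0, 2/3, 0]
  [2/3, 0, 2/5],
b = (-4/3, -16/15, -4/15).
Solving gives a_0 = -1, a_1 = -8/5, a_2 = 1, so
  g(x) = x^2 - 8*x/5 - 1.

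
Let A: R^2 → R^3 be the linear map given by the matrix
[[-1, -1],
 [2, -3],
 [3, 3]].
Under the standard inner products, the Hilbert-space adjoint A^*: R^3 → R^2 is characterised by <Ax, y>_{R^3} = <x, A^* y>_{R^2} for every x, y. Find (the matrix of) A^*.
A^* = A^T =
[[-1, 2, 3],
 [-1, -3, 3]]

For real matrices with standard dot products, the defining identity <Ax, y> = <x, A^* y> gives (Ax)^T y = x^T (A^*) y, i.e. x^T A^T y = x^T (A^*) y. Since this holds for all x, y, we must have A^* = A^T. Therefore
A^* =
[[-1, 2, 3],
 [-1, -3, 3]].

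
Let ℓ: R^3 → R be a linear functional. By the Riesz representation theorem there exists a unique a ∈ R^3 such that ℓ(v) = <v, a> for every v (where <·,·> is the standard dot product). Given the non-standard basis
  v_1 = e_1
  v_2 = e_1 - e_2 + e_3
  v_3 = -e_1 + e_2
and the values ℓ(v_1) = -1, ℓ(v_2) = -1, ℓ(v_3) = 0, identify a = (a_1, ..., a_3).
a = (-1, -1, -1)

Write a = (a_1, ..., a_3) in the standard basis. For each basis vector v_i, ℓ(v_i) = <v_i, a> is a linear equation in the a_j's. Collect the n equations into a matrix system V a = ℓ, where row i of V is v_i (expressed in the standard basis). Since V is invertible (lower-triangular with 1s on the diagonal, up to permutation), solve by back-substitution:
  V =
[[1, 0, 0],
 [1, -1, 1],
 [-1, 1, 0]]
  V a = (-1, -1, 0)
Solving gives a = (-1, -1, -1).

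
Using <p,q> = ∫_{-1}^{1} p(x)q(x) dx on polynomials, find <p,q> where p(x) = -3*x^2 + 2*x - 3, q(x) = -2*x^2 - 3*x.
<p,q> = 12/5

Expand the product: p(x)·q(x) = 6*x^4 + 5*x^3 + 9*x.
∫_{-1}^{1} of each monomial x^k gives [2/(k+1) if k even, 0 if k odd]. Integrating term-by-term (or equivalently evaluating the antiderivative F(x) = 6*x^5/5 + 5*x^4/4 + 9*x^2/2 at the endpoints):
  F(1) − F(−1) = 139/20 − (91/20) = 12/5.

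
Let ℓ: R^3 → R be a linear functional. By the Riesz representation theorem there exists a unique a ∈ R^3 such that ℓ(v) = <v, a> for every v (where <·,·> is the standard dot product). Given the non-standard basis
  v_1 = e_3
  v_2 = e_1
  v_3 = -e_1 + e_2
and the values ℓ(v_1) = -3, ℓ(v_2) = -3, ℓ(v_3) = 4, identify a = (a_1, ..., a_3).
a = (-3, 1, -3)

Write a = (a_1, ..., a_3) in the standard basis. For each basis vector v_i, ℓ(v_i) = <v_i, a> is a linear equation in the a_j's. Collect the n equations into a matrix system V a = ℓ, where row i of V is v_i (expressed in the standard basis). Since V is invertible (lower-triangular with 1s on the diagonal, up to permutation), solve by back-substitution:
  V =
[[0, 0, 1],
 [1, 0, 0],
 [-1, 1, 0]]
  V a = (-3, -3, 4)
Solving gives a = (-3, 1, -3).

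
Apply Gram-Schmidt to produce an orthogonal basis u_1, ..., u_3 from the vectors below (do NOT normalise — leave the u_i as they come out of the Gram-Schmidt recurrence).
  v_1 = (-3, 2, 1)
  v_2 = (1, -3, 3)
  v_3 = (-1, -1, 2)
Orthogonal basis:
  u_1 = (-3, 2, 1)
  u_2 = (-2/7, -15/7, 24/7)
  u_3 = (-9/46, -5/23, -7/46)

Apply the Gram-Schmidt recurrence
  u_1 = v_1
  u_i = v_i − Σ_{j<i} ((v_i · u_j) / (u_j · u_j)) · u_j.

Step by step this gives:
  u_1 = (-3, 2, 1)
  u_2 = (-2/7, -15/7, 24/7)
  u_3 = (-9/46, -5/23, -7/46)

Orthogonality check:
  u_2 · u_1 = 0 (should be 0)
  u_3 · u_1 = 0 (should be 0)
  u_3 · u_2 = 0 (should be 0)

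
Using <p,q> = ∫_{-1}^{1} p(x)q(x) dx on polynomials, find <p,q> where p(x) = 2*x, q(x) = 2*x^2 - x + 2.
<p,q> = -4/3

Expand the product: p(x)·q(x) = 4*x^3 - 2*x^2 + 4*x.
∫_{-1}^{1} of each monomial x^k gives [2/(k+1) if k even, 0 if k odd]. Integrating term-by-term (or equivalently evaluating the antiderivative F(x) = x^4 - 2*x^3/3 + 2*x^2 at the endpoints):
  F(1) − F(−1) = 7/3 − (11/3) = -4/3.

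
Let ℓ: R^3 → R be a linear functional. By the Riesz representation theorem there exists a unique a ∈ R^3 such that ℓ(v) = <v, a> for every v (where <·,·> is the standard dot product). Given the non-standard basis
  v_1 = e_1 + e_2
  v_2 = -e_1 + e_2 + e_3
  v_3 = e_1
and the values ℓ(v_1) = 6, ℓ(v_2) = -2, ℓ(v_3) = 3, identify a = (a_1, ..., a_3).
a = (3, 3, -2)

Write a = (a_1, ..., a_3) in the standard basis. For each basis vector v_i, ℓ(v_i) = <v_i, a> is a linear equation in the a_j's. Collect the n equations into a matrix system V a = ℓ, where row i of V is v_i (expressed in the standard basis). Since V is invertible (lower-triangular with 1s on the diagonal, up to permutation), solve by back-substitution:
  V =
[[1, 1, 0],
 [-1, 1, 1],
 [1, 0, 0]]
  V a = (6, -2, 3)
Solving gives a = (3, 3, -2).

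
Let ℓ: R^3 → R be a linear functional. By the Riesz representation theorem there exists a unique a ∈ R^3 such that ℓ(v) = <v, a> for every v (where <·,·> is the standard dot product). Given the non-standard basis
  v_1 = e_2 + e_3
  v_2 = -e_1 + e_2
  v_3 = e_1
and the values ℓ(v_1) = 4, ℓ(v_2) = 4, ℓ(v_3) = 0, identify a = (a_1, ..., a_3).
a = (0, 4, 0)

Write a = (a_1, ..., a_3) in the standard basis. For each basis vector v_i, ℓ(v_i) = <v_i, a> is a linear equation in the a_j's. Collect the n equations into a matrix system V a = ℓ, where row i of V is v_i (expressed in the standard basis). Since V is invertible (lower-triangular with 1s on the diagonal, up to permutation), solve by back-substitution:
  V =
[[0, 1, 1],
 [-1, 1, 0],
 [1, 0, 0]]
  V a = (4, 4, 0)
Solving gives a = (0, 4, 0).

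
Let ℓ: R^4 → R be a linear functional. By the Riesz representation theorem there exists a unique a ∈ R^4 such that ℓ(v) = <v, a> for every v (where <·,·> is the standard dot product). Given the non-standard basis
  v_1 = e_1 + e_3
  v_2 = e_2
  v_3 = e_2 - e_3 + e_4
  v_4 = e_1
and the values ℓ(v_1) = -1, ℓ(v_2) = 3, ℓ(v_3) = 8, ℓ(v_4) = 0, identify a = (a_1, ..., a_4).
a = (0, 3, -1, 4)

Write a = (a_1, ..., a_4) in the standard basis. For each basis vector v_i, ℓ(v_i) = <v_i, a> is a linear equation in the a_j's. Collect the n equations into a matrix system V a = ℓ, where row i of V is v_i (expressed in the standard basis). Since V is invertible (lower-triangular with 1s on the diagonal, up to permutation), solve by back-substitution:
  V =
[[1, 0, 1, 0],
 [0, 1, 0, 0],
 [0, 1, -1, 1],
 [1, 0, 0, 0]]
  V a = (-1, 3, 8, 0)
Solving gives a = (0, 3, -1, 4).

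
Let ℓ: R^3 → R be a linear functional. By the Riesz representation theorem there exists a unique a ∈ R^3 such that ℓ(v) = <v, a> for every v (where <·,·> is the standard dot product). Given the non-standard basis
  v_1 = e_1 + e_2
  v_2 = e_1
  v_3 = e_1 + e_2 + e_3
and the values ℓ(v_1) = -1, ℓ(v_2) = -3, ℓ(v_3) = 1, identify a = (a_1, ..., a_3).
a = (-3, 2, 2)

Write a = (a_1, ..., a_3) in the standard basis. For each basis vector v_i, ℓ(v_i) = <v_i, a> is a linear equation in the a_j's. Collect the n equations into a matrix system V a = ℓ, where row i of V is v_i (expressed in the standard basis). Since V is invertible (lower-triangular with 1s on the diagonal, up to permutation), solve by back-substitution:
  V =
[[1, 1, 0],
 [1, 0, 0],
 [1, 1, 1]]
  V a = (-1, -3, 1)
Solving gives a = (-3, 2, 2).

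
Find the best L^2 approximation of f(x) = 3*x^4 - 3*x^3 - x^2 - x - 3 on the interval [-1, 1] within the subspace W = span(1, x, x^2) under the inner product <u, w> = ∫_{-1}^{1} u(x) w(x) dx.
g(x) = 11*x^2/7 - 14*x/5 - 114/35

The best approximation g ∈ W is the orthogonal projection of f onto W. Writing g = a_0 + a_1 x + a_2 x^2, the coefficients solve the normal equations G · a = b where
  G_{ij} = <φ_i, φ_j> and b_i = <f, φ_i>, with φ_0 = 1, φ_1 = x, φ_2 = x^2.
G =
  [2, 0, 2/3]
  [0, 2/3, 0]
  [2/3, 0, 2/5],
b = (-82/15, -28/15, -54/35).
Solving gives a_0 = -114/35, a_1 = -14/5, a_2 = 11/7, so
  g(x) = 11*x^2/7 - 14*x/5 - 114/35.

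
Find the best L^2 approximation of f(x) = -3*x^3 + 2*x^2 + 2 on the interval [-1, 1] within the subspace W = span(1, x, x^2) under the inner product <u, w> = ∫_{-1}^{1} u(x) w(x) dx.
g(x) = 2*x^2 - 9*x/5 + 2

The best approximation g ∈ W is the orthogonal projection of f onto W. Writing g = a_0 + a_1 x + a_2 x^2, the coefficients solve the normal equations G · a = b where
  G_{ij} = <φ_i, φ_j> and b_i = <f, φ_i>, with φ_0 = 1, φ_1 = x, φ_2 = x^2.
G =
  [2, 0, 2/3]
  [0, 2/3, 0]
  [2/3, 0, 2/5],
b = (16/3, -6/5, 32/15).
Solving gives a_0 = 2, a_1 = -9/5, a_2 = 2, so
  g(x) = 2*x^2 - 9*x/5 + 2.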